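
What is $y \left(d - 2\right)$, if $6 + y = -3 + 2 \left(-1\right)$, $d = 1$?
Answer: $11$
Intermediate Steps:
$y = -11$ ($y = -6 + \left(-3 + 2 \left(-1\right)\right) = -6 - 5 = -11$)
$y \left(d - 2\right) = - 11 \left(1 - 2\right) = \left(-11\right) \left(-1\right) = 11$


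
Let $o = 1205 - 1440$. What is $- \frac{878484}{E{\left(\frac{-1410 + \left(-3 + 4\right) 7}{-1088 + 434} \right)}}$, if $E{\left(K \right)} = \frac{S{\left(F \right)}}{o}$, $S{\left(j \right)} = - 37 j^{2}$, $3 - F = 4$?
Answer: $- \frac{206443740}{37} \approx -5.5796 \cdot 10^{6}$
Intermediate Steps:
$F = -1$ ($F = 3 - 4 = -1$)
$o = -235$
$E{\left(K \right)} = \frac{37}{235}$ ($E{\left(K \right)} = \frac{\left(-37\right) \left(-1\right)^{2}}{-235} = \left(-37\right) 1 \left(- \frac{1}{235}\right) = \left(-37\right) \left(- \frac{1}{235}\right) = \frac{37}{235}$)
$- \frac{878484}{E{\left(\frac{-1410 + \left(-3 + 4\right) 7}{-1088 + 434} \right)}} = - \frac{878484}{\frac{37}{235}} = \left(-878484\right) \frac{235}{37} = - \frac{206443740}{37}$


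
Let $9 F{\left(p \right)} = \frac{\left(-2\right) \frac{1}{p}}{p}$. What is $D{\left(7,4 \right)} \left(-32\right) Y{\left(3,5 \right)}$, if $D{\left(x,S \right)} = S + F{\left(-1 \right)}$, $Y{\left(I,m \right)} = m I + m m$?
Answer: $- \frac{43520}{9} \approx -4835.6$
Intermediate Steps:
$F{\left(p \right)} = - \frac{2}{9 p^{2}}$ ($F{\left(p \right)} = \frac{- \frac{2}{p} \frac{1}{p}}{9} = \frac{\left(-2\right) \frac{1}{p^{2}}}{9} = - \frac{2}{9 p^{2}}$)
$Y{\left(I,m \right)} = m^{2} + I m$ ($Y{\left(I,m \right)} = I m + m^{2} = m^{2} + I m$)
$D{\left(x,S \right)} = - \frac{2}{9} + S$ ($D{\left(x,S \right)} = S - \frac{2}{9 \cdot 1} = S - \frac{2}{9} = - \frac{2}{9} + S$)
$D{\left(7,4 \right)} \left(-32\right) Y{\left(3,5 \right)} = \left(- \frac{2}{9} + 4\right) \left(-32\right) 5 \left(3 + 5\right) = \frac{34}{9} \left(-32\right) 5 \cdot 8 = \left(- \frac{1088}{9}\right) 40 = - \frac{43520}{9}$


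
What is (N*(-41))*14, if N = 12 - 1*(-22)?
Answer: -19516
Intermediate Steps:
N = 34 (N = 12 + 22 = 34)
(N*(-41))*14 = (34*(-41))*14 = -1394*14 = -19516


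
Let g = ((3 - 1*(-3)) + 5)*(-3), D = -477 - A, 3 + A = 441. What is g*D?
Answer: 30195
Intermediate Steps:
A = 438 (A = -3 + 441 = 438)
D = -915 (D = -477 - 1*438 = -477 - 438 = -915)
g = -33 (g = ((3 + 3) + 5)*(-3) = (6 + 5)*(-3) = 11*(-3) = -33)
g*D = -33*(-915) = 30195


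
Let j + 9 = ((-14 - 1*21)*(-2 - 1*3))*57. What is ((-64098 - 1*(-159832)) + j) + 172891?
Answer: 278591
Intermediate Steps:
j = 9966 (j = -9 + ((-14 - 1*21)*(-2 - 1*3))*57 = -9 + ((-14 - 21)*(-2 - 3))*57 = -9 - 35*(-5)*57 = -9 + 175*57 = -9 + 9975 = 9966)
((-64098 - 1*(-159832)) + j) + 172891 = ((-64098 - 1*(-159832)) + 9966) + 172891 = ((-64098 + 159832) + 9966) + 172891 = (95734 + 9966) + 172891 = 105700 + 172891 = 278591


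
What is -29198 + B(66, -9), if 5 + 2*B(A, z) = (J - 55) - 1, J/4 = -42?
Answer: -58625/2 ≈ -29313.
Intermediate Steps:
J = -168 (J = 4*(-42) = -168)
B(A, z) = -229/2 (B(A, z) = -5/2 + ((-168 - 55) - 1)/2 = -5/2 + (-223 - 1)/2 = -5/2 + (½)*(-224) = -5/2 - 112 = -229/2)
-29198 + B(66, -9) = -29198 - 229/2 = -58625/2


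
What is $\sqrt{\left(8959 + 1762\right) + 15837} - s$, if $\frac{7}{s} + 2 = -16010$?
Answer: $\frac{7}{16012} + 7 \sqrt{542} \approx 162.97$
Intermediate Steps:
$s = - \frac{7}{16012}$ ($s = \frac{7}{-2 - 16010} = \frac{7}{-16012} = 7 \left(- \frac{1}{16012}\right) = - \frac{7}{16012} \approx -0.00043717$)
$\sqrt{\left(8959 + 1762\right) + 15837} - s = \sqrt{\left(8959 + 1762\right) + 15837} - - \frac{7}{16012} = \sqrt{10721 + 15837} + \frac{7}{16012} = \sqrt{26558} + \frac{7}{16012} = 7 \sqrt{542} + \frac{7}{16012} = \frac{7}{16012} + 7 \sqrt{542}$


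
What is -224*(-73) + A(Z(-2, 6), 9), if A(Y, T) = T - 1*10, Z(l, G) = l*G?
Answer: 16351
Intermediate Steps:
Z(l, G) = G*l
A(Y, T) = -10 + T (A(Y, T) = T - 10 = -10 + T)
-224*(-73) + A(Z(-2, 6), 9) = -224*(-73) + (-10 + 9) = 16352 - 1 = 16351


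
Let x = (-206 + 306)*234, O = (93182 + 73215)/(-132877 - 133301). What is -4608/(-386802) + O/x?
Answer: 3708477823/311994493200 ≈ 0.011886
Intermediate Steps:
O = -15127/24198 (O = 166397/(-266178) = 166397*(-1/266178) = -15127/24198 ≈ -0.62513)
x = 23400 (x = 100*234 = 23400)
-4608/(-386802) + O/x = -4608/(-386802) - 15127/24198/23400 = -4608*(-1/386802) - 15127/24198*1/23400 = 256/21489 - 15127/566233200 = 3708477823/311994493200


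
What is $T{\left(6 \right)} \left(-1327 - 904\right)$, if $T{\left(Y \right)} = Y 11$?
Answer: $-147246$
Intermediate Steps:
$T{\left(Y \right)} = 11 Y$
$T{\left(6 \right)} \left(-1327 - 904\right) = 11 \cdot 6 \left(-1327 - 904\right) = 66 \left(-2231\right) = -147246$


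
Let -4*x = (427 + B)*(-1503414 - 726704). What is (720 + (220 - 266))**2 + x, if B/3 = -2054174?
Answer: -6871098580053/2 ≈ -3.4356e+12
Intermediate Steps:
B = -6162522 (B = 3*(-2054174) = -6162522)
x = -6871099488605/2 (x = -(427 - 6162522)*(-1503414 - 726704)/4 = -(-6162095)*(-2230118)/4 = -1/4*13742198977210 = -6871099488605/2 ≈ -3.4356e+12)
(720 + (220 - 266))**2 + x = (720 + (220 - 266))**2 - 6871099488605/2 = (720 - 46)**2 - 6871099488605/2 = 674**2 - 6871099488605/2 = 454276 - 6871099488605/2 = -6871098580053/2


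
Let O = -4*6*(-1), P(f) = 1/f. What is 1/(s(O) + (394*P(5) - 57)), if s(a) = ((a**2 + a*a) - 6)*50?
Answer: 5/286609 ≈ 1.7445e-5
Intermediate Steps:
O = 24 (O = -24*(-1) = 24)
s(a) = -300 + 100*a**2 (s(a) = ((a**2 + a**2) - 6)*50 = (2*a**2 - 6)*50 = (-6 + 2*a**2)*50 = -300 + 100*a**2)
1/(s(O) + (394*P(5) - 57)) = 1/((-300 + 100*24**2) + (394/5 - 57)) = 1/((-300 + 100*576) + (394*(1/5) - 57)) = 1/((-300 + 57600) + (394/5 - 57)) = 1/(57300 + 109/5) = 1/(286609/5) = 5/286609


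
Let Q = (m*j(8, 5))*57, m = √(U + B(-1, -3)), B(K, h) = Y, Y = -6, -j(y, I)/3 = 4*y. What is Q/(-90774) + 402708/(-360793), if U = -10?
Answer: -402708/360793 + 1216*I/5043 ≈ -1.1162 + 0.24113*I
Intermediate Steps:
j(y, I) = -12*y
B(K, h) = -6
m = 4*I (m = √(-10 - 6) = √(-16) = 4*I ≈ 4.0*I)
Q = -21888*I (Q = ((4*I)*(-12*8))*57 = ((4*I)*(-96))*57 = -384*I*57 = -21888*I ≈ -21888.0*I)
Q/(-90774) + 402708/(-360793) = -21888*I/(-90774) + 402708/(-360793) = -21888*I*(-1/90774) + 402708*(-1/360793) = 1216*I/5043 - 402708/360793 = -402708/360793 + 1216*I/5043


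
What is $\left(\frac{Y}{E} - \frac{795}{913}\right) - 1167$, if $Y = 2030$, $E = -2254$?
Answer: $- \frac{171801211}{146993} \approx -1168.8$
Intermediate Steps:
$\left(\frac{Y}{E} - \frac{795}{913}\right) - 1167 = \left(\frac{2030}{-2254} - \frac{795}{913}\right) - 1167 = \left(2030 \left(- \frac{1}{2254}\right) - \frac{795}{913}\right) - 1167 = \left(- \frac{145}{161} - \frac{795}{913}\right) - 1167 = - \frac{260380}{146993} - 1167 = - \frac{171801211}{146993}$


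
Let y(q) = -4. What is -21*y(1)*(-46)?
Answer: -3864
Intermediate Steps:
-21*y(1)*(-46) = -21*(-4)*(-46) = 84*(-46) = -3864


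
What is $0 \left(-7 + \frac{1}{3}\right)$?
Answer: $0$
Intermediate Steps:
$0 \left(-7 + \frac{1}{3}\right) = 0 \left(- \frac{20}{3}\right) = 0$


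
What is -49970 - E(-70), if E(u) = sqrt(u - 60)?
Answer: -49970 - I*sqrt(130) ≈ -49970.0 - 11.402*I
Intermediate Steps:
E(u) = sqrt(-60 + u)
-49970 - E(-70) = -49970 - sqrt(-60 - 70) = -49970 - sqrt(-130) = -49970 - I*sqrt(130)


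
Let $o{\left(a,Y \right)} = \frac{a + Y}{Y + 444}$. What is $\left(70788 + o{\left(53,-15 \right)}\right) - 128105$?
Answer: $- \frac{24588955}{429} \approx -57317.0$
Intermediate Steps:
$o{\left(a,Y \right)} = \frac{Y + a}{444 + Y}$
$\left(70788 + o{\left(53,-15 \right)}\right) - 128105 = \left(70788 + \frac{-15 + 53}{444 - 15}\right) - 128105 = \left(70788 + \frac{1}{429} \cdot 38\right) - 128105 = \left(70788 + \frac{38}{429}\right) - 128105 = \frac{30368090}{429} - 128105 = - \frac{24588955}{429}$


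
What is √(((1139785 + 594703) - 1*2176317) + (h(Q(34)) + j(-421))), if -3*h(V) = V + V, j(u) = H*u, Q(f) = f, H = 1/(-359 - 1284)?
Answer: I*√10734798132258/4929 ≈ 664.72*I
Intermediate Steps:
H = -1/1643 (H = 1/(-1643) = -1/1643 ≈ -0.00060864)
j(u) = -u/1643
h(V) = -2*V/3 (h(V) = -(V + V)/3 = -2*V/3)
√(((1139785 + 594703) - 1*2176317) + (h(Q(34)) + j(-421))) = √(((1139785 + 594703) - 1*2176317) + (-⅔*34 - 1/1643*(-421))) = √((1734488 - 2176317) + (-68/3 + 421/1643)) = √(-441829 - 110461/4929) = √(-2177885602/4929) = I*√10734798132258/4929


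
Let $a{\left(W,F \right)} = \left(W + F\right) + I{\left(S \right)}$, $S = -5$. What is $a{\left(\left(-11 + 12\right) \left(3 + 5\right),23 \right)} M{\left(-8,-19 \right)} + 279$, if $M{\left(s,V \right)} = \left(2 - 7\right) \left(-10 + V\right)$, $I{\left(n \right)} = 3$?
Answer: $5209$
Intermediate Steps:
$M{\left(s,V \right)} = 50 - 5 V$ ($M{\left(s,V \right)} = - 5 \left(-10 + V\right) = 50 - 5 V$)
$a{\left(W,F \right)} = 3 + F + W$ ($a{\left(W,F \right)} = \left(W + F\right) + 3 = \left(F + W\right) + 3 = 3 + F + W$)
$a{\left(\left(-11 + 12\right) \left(3 + 5\right),23 \right)} M{\left(-8,-19 \right)} + 279 = \left(3 + 23 + \left(-11 + 12\right) \left(3 + 5\right)\right) \left(50 - -95\right) + 279 = \left(3 + 23 + 1 \cdot 8\right) \left(50 + 95\right) + 279 = \left(3 + 23 + 8\right) 145 + 279 = 34 \cdot 145 + 279 = 4930 + 279 = 5209$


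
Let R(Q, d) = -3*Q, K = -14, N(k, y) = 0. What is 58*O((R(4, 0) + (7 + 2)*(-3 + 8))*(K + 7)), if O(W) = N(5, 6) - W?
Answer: 13398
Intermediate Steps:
O(W) = -W (O(W) = 0 - W = -W)
58*O((R(4, 0) + (7 + 2)*(-3 + 8))*(K + 7)) = 58*(-(-3*4 + (7 + 2)*(-3 + 8))*(-14 + 7)) = 58*(-(-12 + 9*5)*(-7)) = 58*(-(-12 + 45)*(-7)) = 58*(-33*(-7)) = 58*(-1*(-231)) = 58*231 = 13398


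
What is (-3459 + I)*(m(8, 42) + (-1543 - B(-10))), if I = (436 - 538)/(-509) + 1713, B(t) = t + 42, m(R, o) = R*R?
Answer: 1342692732/509 ≈ 2.6379e+6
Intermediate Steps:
m(R, o) = R**2
B(t) = 42 + t
I = 872019/509 (I = -102*(-1/509) + 1713 = 102/509 + 1713 = 872019/509 ≈ 1713.2)
(-3459 + I)*(m(8, 42) + (-1543 - B(-10))) = (-3459 + 872019/509)*(8**2 + (-1543 - (42 - 10))) = -888612*(64 + (-1543 - 1*32))/509 = -888612*(64 + (-1543 - 32))/509 = -888612*(64 - 1575)/509 = -888612/509*(-1511) = 1342692732/509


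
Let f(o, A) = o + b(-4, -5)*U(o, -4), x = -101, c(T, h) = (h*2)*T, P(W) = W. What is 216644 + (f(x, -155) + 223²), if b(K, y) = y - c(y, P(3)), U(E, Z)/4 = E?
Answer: 256172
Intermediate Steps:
U(E, Z) = 4*E
c(T, h) = 2*T*h (c(T, h) = (2*h)*T = 2*T*h)
b(K, y) = -5*y (b(K, y) = y - 2*y*3 = y - 6*y = -5*y)
f(o, A) = 101*o (f(o, A) = o + (-5*(-5))*(4*o) = o + 25*(4*o) = o + 100*o = 101*o)
216644 + (f(x, -155) + 223²) = 216644 + (101*(-101) + 223²) = 216644 + (-10201 + 49729) = 216644 + 39528 = 256172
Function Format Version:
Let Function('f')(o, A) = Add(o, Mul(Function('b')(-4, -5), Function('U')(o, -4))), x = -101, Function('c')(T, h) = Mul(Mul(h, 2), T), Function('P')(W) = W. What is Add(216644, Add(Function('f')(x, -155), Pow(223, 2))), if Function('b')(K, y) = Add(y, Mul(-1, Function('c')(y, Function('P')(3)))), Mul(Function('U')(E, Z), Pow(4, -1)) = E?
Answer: 256172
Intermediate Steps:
Function('U')(E, Z) = Mul(4, E)
Function('c')(T, h) = Mul(2, T, h) (Function('c')(T, h) = Mul(Mul(2, h), T) = Mul(2, T, h))
Function('b')(K, y) = Mul(-5, y) (Function('b')(K, y) = Add(y, Mul(-1, Mul(2, y, 3))) = Add(y, Mul(-1, Mul(6, y))) = Add(y, Mul(-6, y)) = Mul(-5, y))
Function('f')(o, A) = Mul(101, o) (Function('f')(o, A) = Add(o, Mul(Mul(-5, -5), Mul(4, o))) = Add(o, Mul(25, Mul(4, o))) = Add(o, Mul(100, o)) = Mul(101, o))
Add(216644, Add(Function('f')(x, -155), Pow(223, 2))) = Add(216644, Add(Mul(101, -101), Pow(223, 2))) = Add(216644, Add(-10201, 49729)) = Add(216644, 39528) = 256172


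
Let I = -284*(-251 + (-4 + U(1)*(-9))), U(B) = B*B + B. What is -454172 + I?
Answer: -376640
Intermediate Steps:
U(B) = B + B² (U(B) = B² + B = B + B²)
I = 77532 (I = -284*(-251 + (-4 + (1*(1 + 1))*(-9))) = -284*(-251 + (-4 + (1*2)*(-9))) = -284*(-251 + (-4 + 2*(-9))) = -284*(-251 + (-4 - 18)) = -284*(-251 - 22) = -284*(-273) = 77532)
-454172 + I = -454172 + 77532 = -376640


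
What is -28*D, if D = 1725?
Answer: -48300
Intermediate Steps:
-28*D = -28*1725 = -48300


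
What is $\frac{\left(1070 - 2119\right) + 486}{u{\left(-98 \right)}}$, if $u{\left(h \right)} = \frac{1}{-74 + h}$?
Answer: $96836$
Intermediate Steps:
$\frac{\left(1070 - 2119\right) + 486}{u{\left(-98 \right)}} = \frac{\left(1070 - 2119\right) + 486}{\frac{1}{-74 - 98}} = \frac{-1049 + 486}{\frac{1}{-172}} = - \frac{563}{- \frac{1}{172}} = \left(-563\right) \left(-172\right) = 96836$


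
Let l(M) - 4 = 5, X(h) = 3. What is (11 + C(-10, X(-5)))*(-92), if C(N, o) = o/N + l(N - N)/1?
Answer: -9062/5 ≈ -1812.4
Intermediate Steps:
l(M) = 9 (l(M) = 4 + 5 = 9)
C(N, o) = 9 + o/N (C(N, o) = o/N + 9/1 = o/N + 9*1 = o/N + 9 = 9 + o/N)
(11 + C(-10, X(-5)))*(-92) = (11 + (9 + 3/(-10)))*(-92) = (11 + (9 + 3*(-1/10)))*(-92) = (11 + (9 - 3/10))*(-92) = (11 + 87/10)*(-92) = (197/10)*(-92) = -9062/5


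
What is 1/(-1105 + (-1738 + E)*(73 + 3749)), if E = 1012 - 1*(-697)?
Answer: -1/111943 ≈ -8.9331e-6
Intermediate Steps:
E = 1709 (E = 1012 + 697 = 1709)
1/(-1105 + (-1738 + E)*(73 + 3749)) = 1/(-1105 + (-1738 + 1709)*(73 + 3749)) = 1/(-1105 - 29*3822) = 1/(-1105 - 110838) = 1/(-111943) = -1/111943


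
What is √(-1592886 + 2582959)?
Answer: √990073 ≈ 995.02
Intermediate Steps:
√(-1592886 + 2582959) = √990073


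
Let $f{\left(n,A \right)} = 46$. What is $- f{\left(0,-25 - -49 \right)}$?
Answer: $-46$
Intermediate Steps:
$- f{\left(0,-25 - -49 \right)} = \left(-1\right) 46 = -46$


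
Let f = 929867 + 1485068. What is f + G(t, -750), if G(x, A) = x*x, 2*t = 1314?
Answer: 2846584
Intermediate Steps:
t = 657 (t = (1/2)*1314 = 657)
G(x, A) = x**2
f = 2414935
f + G(t, -750) = 2414935 + 657**2 = 2414935 + 431649 = 2846584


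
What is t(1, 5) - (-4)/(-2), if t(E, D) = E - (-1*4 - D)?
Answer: 8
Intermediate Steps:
t(E, D) = 4 + D + E (t(E, D) = E - (-4 - D) = E + (4 + D) = 4 + D + E)
t(1, 5) - (-4)/(-2) = (4 + 5 + 1) - (-4)/(-2) = 10 - (-4)*(-1)/2 = 10 - 4*½ = 10 - 2 = 8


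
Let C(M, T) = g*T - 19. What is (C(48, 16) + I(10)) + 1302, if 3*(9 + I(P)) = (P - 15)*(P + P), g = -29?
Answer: 2330/3 ≈ 776.67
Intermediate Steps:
C(M, T) = -19 - 29*T (C(M, T) = -29*T - 19 = -19 - 29*T)
I(P) = -9 + 2*P*(-15 + P)/3 (I(P) = -9 + ((P - 15)*(P + P))/3 = -9 + ((-15 + P)*(2*P))/3 = -9 + (2*P*(-15 + P))/3 = -9 + 2*P*(-15 + P)/3)
(C(48, 16) + I(10)) + 1302 = ((-19 - 29*16) + (-9 - 10*10 + (2/3)*10**2)) + 1302 = ((-19 - 464) + (-9 - 100 + (2/3)*100)) + 1302 = (-483 + (-9 - 100 + 200/3)) + 1302 = (-483 - 127/3) + 1302 = -1576/3 + 1302 = 2330/3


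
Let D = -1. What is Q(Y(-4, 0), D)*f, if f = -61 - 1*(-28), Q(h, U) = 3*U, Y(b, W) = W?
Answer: 99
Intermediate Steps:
f = -33 (f = -61 + 28 = -33)
Q(Y(-4, 0), D)*f = (3*(-1))*(-33) = -3*(-33) = 99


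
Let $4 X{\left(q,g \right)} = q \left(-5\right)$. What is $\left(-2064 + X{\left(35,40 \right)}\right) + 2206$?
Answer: $\frac{393}{4} \approx 98.25$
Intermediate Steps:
$X{\left(q,g \right)} = - \frac{5 q}{4}$ ($X{\left(q,g \right)} = \frac{q \left(-5\right)}{4} = \frac{\left(-5\right) q}{4} = - \frac{5 q}{4}$)
$\left(-2064 + X{\left(35,40 \right)}\right) + 2206 = \left(-2064 - \frac{175}{4}\right) + 2206 = - \frac{8431}{4} + 2206 = \frac{393}{4}$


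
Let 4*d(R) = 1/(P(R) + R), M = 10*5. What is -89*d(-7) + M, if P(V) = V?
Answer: 2889/56 ≈ 51.589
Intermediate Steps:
M = 50
d(R) = 1/(8*R) (d(R) = 1/(4*(R + R)) = 1/(4*((2*R))) = (1/(2*R))/4 = 1/(8*R))
-89*d(-7) + M = -89/(8*(-7)) + 50 = -89*(-1)/(8*7) + 50 = -89*(-1/56) + 50 = 89/56 + 50 = 2889/56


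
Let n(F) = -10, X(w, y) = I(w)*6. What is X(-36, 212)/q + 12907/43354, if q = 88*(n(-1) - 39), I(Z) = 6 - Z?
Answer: 399373/1669129 ≈ 0.23927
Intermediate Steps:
X(w, y) = 36 - 6*w (X(w, y) = (6 - w)*6 = 36 - 6*w)
q = -4312 (q = 88*(-10 - 39) = 88*(-49) = -4312)
X(-36, 212)/q + 12907/43354 = (36 - 6*(-36))/(-4312) + 12907/43354 = (36 + 216)*(-1/4312) + 12907*(1/43354) = 252*(-1/4312) + 12907/43354 = -9/154 + 12907/43354 = 399373/1669129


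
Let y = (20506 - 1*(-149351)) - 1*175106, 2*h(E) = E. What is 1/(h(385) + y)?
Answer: -2/10113 ≈ -0.00019777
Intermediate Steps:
h(E) = E/2
y = -5249 (y = (20506 + 149351) - 175106 = 169857 - 175106 = -5249)
1/(h(385) + y) = 1/((1/2)*385 - 5249) = 1/(385/2 - 5249) = 1/(-10113/2) = -2/10113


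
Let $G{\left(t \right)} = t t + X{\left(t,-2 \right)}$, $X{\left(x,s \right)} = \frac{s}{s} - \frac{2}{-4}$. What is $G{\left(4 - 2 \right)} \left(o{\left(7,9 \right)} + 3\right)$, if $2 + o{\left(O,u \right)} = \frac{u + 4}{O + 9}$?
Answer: $\frac{319}{32} \approx 9.9688$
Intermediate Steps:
$o{\left(O,u \right)} = -2 + \frac{4 + u}{9 + O}$ ($o{\left(O,u \right)} = -2 + \frac{u + 4}{O + 9} = -2 + \frac{4 + u}{9 + O}$)
$X{\left(x,s \right)} = \frac{3}{2}$ ($X{\left(x,s \right)} = 1 - - \frac{1}{2} = 1 + \frac{1}{2} = \frac{3}{2}$)
$G{\left(t \right)} = \frac{3}{2} + t^{2}$ ($G{\left(t \right)} = t t + \frac{3}{2} = t^{2} + \frac{3}{2} = \frac{3}{2} + t^{2}$)
$G{\left(4 - 2 \right)} \left(o{\left(7,9 \right)} + 3\right) = \left(\frac{3}{2} + \left(4 - 2\right)^{2}\right) \left(\frac{-14 + 9 - 14}{9 + 7} + 3\right) = \left(\frac{3}{2} + \left(4 - 2\right)^{2}\right) \left(\frac{-14 + 9 - 14}{16} + 3\right) = \left(\frac{3}{2} + 2^{2}\right) \left(\frac{1}{16} \left(-19\right) + 3\right) = \left(\frac{3}{2} + 4\right) \left(- \frac{19}{16} + 3\right) = \frac{11}{2} \cdot \frac{29}{16} = \frac{319}{32}$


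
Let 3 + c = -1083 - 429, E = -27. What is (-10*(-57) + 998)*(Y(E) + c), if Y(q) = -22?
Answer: -2410016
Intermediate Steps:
c = -1515 (c = -3 + (-1083 - 429) = -3 - 1512 = -1515)
(-10*(-57) + 998)*(Y(E) + c) = (-10*(-57) + 998)*(-22 - 1515) = (570 + 998)*(-1537) = 1568*(-1537) = -2410016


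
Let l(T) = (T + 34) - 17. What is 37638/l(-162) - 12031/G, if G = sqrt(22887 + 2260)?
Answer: -37638/145 - 12031*sqrt(25147)/25147 ≈ -335.44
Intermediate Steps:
l(T) = 17 + T (l(T) = (34 + T) - 17 = 17 + T)
G = sqrt(25147) ≈ 158.58
37638/l(-162) - 12031/G = 37638/(17 - 162) - 12031*sqrt(25147)/25147 = 37638/(-145) - 12031*sqrt(25147)/25147 = 37638*(-1/145) - 12031*sqrt(25147)/25147 = -37638/145 - 12031*sqrt(25147)/25147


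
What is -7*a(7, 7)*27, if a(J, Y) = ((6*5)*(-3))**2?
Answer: -1530900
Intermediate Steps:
a(J, Y) = 8100 (a(J, Y) = (30*(-3))**2 = (-90)**2 = 8100)
-7*a(7, 7)*27 = -7*8100*27 = -56700*27 = -1530900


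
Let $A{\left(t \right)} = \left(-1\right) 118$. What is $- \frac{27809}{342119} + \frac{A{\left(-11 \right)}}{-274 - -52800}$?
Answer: $- \frac{750532788}{8985071297} \approx -0.083531$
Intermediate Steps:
$A{\left(t \right)} = -118$
$- \frac{27809}{342119} + \frac{A{\left(-11 \right)}}{-274 - -52800} = - \frac{27809}{342119} - \frac{118}{-274 - -52800} = \left(-27809\right) \frac{1}{342119} - \frac{118}{-274 + 52800} = - \frac{27809}{342119} - \frac{118}{52526} = - \frac{27809}{342119} - \frac{59}{26263} = - \frac{750532788}{8985071297}$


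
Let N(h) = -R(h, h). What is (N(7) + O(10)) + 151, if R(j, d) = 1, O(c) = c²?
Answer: 250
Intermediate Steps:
N(h) = -1 (N(h) = -1*1 = -1)
(N(7) + O(10)) + 151 = (-1 + 10²) + 151 = (-1 + 100) + 151 = 99 + 151 = 250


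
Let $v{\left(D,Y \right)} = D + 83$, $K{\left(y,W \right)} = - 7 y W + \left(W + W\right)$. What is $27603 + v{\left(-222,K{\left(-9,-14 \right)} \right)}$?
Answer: $27464$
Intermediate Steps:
$K{\left(y,W \right)} = 2 W - 7 W y$ ($K{\left(y,W \right)} = - 7 W y + 2 W = 2 W - 7 W y$)
$v{\left(D,Y \right)} = 83 + D$
$27603 + v{\left(-222,K{\left(-9,-14 \right)} \right)} = 27603 + \left(83 - 222\right) = 27603 - 139 = 27464$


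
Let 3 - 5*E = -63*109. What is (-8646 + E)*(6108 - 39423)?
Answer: 242266680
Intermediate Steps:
E = 1374 (E = ⅗ - (-63)*109/5 = ⅗ - ⅕*(-6867) = ⅗ + 6867/5 = 1374)
(-8646 + E)*(6108 - 39423) = (-8646 + 1374)*(6108 - 39423) = -7272*(-33315) = 242266680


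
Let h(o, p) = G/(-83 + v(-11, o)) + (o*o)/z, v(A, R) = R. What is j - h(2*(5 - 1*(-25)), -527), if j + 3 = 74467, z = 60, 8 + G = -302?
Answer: 1710982/23 ≈ 74391.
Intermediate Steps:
G = -310 (G = -8 - 302 = -310)
h(o, p) = -310/(-83 + o) + o**2/60 (h(o, p) = -310/(-83 + o) + (o*o)/60 = -310/(-83 + o) + o**2*(1/60) = -310/(-83 + o) + o**2/60)
j = 74464 (j = -3 + 74467 = 74464)
j - h(2*(5 - 1*(-25)), -527) = 74464 - (-18600 + (2*(5 - 1*(-25)))**3 - 83*4*(5 - 1*(-25))**2)/(60*(-83 + 2*(5 - 1*(-25)))) = 74464 - (-18600 + (2*(5 + 25))**3 - 83*4*(5 + 25)**2)/(60*(-83 + 2*(5 + 25))) = 74464 - (-18600 + (2*30)**3 - 83*(2*30)**2)/(60*(-83 + 2*30)) = 74464 - (-18600 + 60**3 - 83*60**2)/(60*(-83 + 60)) = 74464 - (-18600 + 216000 - 83*3600)/(60*(-23)) = 74464 - (-1)*(-18600 + 216000 - 298800)/(60*23) = 74464 - (-1)*(-101400)/(60*23) = 74464 - 1*1690/23 = 74464 - 1690/23 = 1710982/23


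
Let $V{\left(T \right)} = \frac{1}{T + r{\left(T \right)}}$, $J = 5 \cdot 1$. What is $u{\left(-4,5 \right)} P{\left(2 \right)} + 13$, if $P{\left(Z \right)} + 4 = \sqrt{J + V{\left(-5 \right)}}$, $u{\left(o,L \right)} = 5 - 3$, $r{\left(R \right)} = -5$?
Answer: $5 + \frac{7 \sqrt{10}}{5} \approx 9.4272$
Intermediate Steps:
$J = 5$
$u{\left(o,L \right)} = 2$
$V{\left(T \right)} = \frac{1}{-5 + T}$ ($V{\left(T \right)} = \frac{1}{T - 5} = \frac{1}{-5 + T}$)
$P{\left(Z \right)} = -4 + \frac{7 \sqrt{10}}{10}$ ($P{\left(Z \right)} = -4 + \sqrt{5 + \frac{1}{-5 - 5}} = -4 + \sqrt{5 + \frac{1}{-10}} = -4 + \sqrt{5 - \frac{1}{10}} = -4 + \sqrt{\frac{49}{10}} = -4 + \frac{7 \sqrt{10}}{10}$)
$u{\left(-4,5 \right)} P{\left(2 \right)} + 13 = 2 \left(-4 + \frac{7 \sqrt{10}}{10}\right) + 13 = \left(-8 + \frac{7 \sqrt{10}}{5}\right) + 13 = 5 + \frac{7 \sqrt{10}}{5}$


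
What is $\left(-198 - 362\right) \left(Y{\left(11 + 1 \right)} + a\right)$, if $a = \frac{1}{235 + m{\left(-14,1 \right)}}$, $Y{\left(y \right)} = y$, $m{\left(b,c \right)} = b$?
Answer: $- \frac{1485680}{221} \approx -6722.5$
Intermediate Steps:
$a = \frac{1}{221}$ ($a = \frac{1}{235 - 14} = \frac{1}{221} \approx 0.0045249$)
$\left(-198 - 362\right) \left(Y{\left(11 + 1 \right)} + a\right) = \left(-198 - 362\right) \left(\left(11 + 1\right) + \frac{1}{221}\right) = - 560 \left(12 + \frac{1}{221}\right) = \left(-560\right) \frac{2653}{221} = - \frac{1485680}{221}$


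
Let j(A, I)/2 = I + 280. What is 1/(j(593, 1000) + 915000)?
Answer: 1/917560 ≈ 1.0898e-6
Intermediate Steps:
j(A, I) = 560 + 2*I (j(A, I) = 2*(I + 280) = 2*(280 + I) = 560 + 2*I)
1/(j(593, 1000) + 915000) = 1/((560 + 2*1000) + 915000) = 1/((560 + 2000) + 915000) = 1/(2560 + 915000) = 1/917560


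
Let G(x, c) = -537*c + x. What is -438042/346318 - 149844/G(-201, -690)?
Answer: -35685555035/21375266437 ≈ -1.6695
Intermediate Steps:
G(x, c) = x - 537*c
-438042/346318 - 149844/G(-201, -690) = -438042/346318 - 149844/(-201 - 537*(-690)) = -438042*1/346318 - 149844/(-201 + 370530) = -219021/173159 - 149844/370329 = -219021/173159 - 149844*1/370329 = -219021/173159 - 49948/123443 = -35685555035/21375266437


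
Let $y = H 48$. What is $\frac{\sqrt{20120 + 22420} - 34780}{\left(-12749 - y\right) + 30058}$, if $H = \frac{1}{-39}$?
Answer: $- \frac{452140}{225033} + \frac{26 \sqrt{10635}}{225033} \approx -1.9973$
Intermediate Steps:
$H = - \frac{1}{39} \approx -0.025641$
$y = - \frac{16}{13}$ ($y = \left(- \frac{1}{39}\right) 48 = - \frac{16}{13} \approx -1.2308$)
$\frac{\sqrt{20120 + 22420} - 34780}{\left(-12749 - y\right) + 30058} = \frac{\sqrt{20120 + 22420} - 34780}{\left(-12749 - - \frac{16}{13}\right) + 30058} = \frac{\sqrt{42540} - 34780}{\left(-12749 + \frac{16}{13}\right) + 30058} = \frac{2 \sqrt{10635} - 34780}{- \frac{165721}{13} + 30058} = \frac{-34780 + 2 \sqrt{10635}}{\frac{225033}{13}} = \left(-34780 + 2 \sqrt{10635}\right) \frac{13}{225033} = - \frac{452140}{225033} + \frac{26 \sqrt{10635}}{225033}$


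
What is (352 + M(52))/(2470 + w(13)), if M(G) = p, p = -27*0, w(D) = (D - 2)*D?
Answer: 352/2613 ≈ 0.13471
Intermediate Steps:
w(D) = D*(-2 + D) (w(D) = (-2 + D)*D = D*(-2 + D))
p = 0
M(G) = 0
(352 + M(52))/(2470 + w(13)) = (352 + 0)/(2470 + 13*(-2 + 13)) = 352/(2470 + 13*11) = 352/(2470 + 143) = 352/2613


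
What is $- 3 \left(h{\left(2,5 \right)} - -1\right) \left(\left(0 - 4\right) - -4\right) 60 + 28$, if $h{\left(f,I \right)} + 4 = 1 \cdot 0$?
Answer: $28$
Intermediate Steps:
$h{\left(f,I \right)} = -4$ ($h{\left(f,I \right)} = -4 + 1 \cdot 0 = -4 + 0 = -4$)
$- 3 \left(h{\left(2,5 \right)} - -1\right) \left(\left(0 - 4\right) - -4\right) 60 + 28 = - 3 \left(-4 - -1\right) \left(\left(0 - 4\right) - -4\right) 60 + 28 = - 3 \left(-4 + 1\right) \left(\left(0 - 4\right) + 4\right) 60 + 28 = \left(-3\right) \left(-3\right) \left(-4 + 4\right) 60 + 28 = 9 \cdot 0 \cdot 60 + 28 = 0 \cdot 60 + 28 = 0 + 28 = 28$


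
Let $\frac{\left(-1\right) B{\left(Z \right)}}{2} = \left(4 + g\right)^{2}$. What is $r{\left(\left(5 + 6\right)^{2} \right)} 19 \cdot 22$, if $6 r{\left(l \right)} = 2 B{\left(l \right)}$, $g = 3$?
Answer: $- \frac{40964}{3} \approx -13655.0$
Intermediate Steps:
$B{\left(Z \right)} = -98$ ($B{\left(Z \right)} = - 2 \left(4 + 3\right)^{2} = - 2 \cdot 7^{2} = \left(-2\right) 49 = -98$)
$r{\left(l \right)} = - \frac{98}{3}$ ($r{\left(l \right)} = \frac{2 \left(-98\right)}{6} = \frac{1}{6} \left(-196\right) = - \frac{98}{3}$)
$r{\left(\left(5 + 6\right)^{2} \right)} 19 \cdot 22 = \left(- \frac{98}{3}\right) 19 \cdot 22 = \left(- \frac{1862}{3}\right) 22 = - \frac{40964}{3}$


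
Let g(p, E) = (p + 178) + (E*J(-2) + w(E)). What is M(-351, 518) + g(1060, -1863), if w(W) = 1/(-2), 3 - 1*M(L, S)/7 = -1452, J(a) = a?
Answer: 30297/2 ≈ 15149.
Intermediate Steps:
M(L, S) = 10185 (M(L, S) = 21 - 7*(-1452) = 21 + 10164 = 10185)
w(W) = -½
g(p, E) = 355/2 + p - 2*E (g(p, E) = (p + 178) + (E*(-2) - ½) = (178 + p) + (-2*E - ½) = (178 + p) + (-½ - 2*E) = 355/2 + p - 2*E)
M(-351, 518) + g(1060, -1863) = 10185 + (355/2 + 1060 - 2*(-1863)) = 10185 + (355/2 + 1060 + 3726) = 10185 + 9927/2 = 30297/2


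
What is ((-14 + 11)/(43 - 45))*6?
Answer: 9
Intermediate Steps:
((-14 + 11)/(43 - 45))*6 = (-3/(-2))*6 = -1/2*(-3)*6 = (3/2)*6 = 9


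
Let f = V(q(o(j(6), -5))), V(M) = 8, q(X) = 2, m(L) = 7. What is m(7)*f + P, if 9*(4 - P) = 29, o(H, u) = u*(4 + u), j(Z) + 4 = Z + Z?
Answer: 511/9 ≈ 56.778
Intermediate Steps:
j(Z) = -4 + 2*Z (j(Z) = -4 + (Z + Z) = -4 + 2*Z)
f = 8
P = 7/9 (P = 4 - ⅑*29 = 4 - 29/9 = 7/9 ≈ 0.77778)
m(7)*f + P = 7*8 + 7/9 = 56 + 7/9 = 511/9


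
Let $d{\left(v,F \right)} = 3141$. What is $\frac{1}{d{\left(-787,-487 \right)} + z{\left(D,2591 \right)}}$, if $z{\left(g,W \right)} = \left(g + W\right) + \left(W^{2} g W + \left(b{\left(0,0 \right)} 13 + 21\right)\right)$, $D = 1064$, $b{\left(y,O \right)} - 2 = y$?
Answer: $\frac{1}{18507334186387} \approx 5.4033 \cdot 10^{-14}$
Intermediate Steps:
$b{\left(y,O \right)} = 2 + y$
$z{\left(g,W \right)} = 47 + W + g + g W^{3}$ ($z{\left(g,W \right)} = \left(g + W\right) + \left(W^{2} g W + \left(\left(2 + 0\right) 13 + 21\right)\right) = \left(W + g\right) + \left(g W^{2} W + \left(2 \cdot 13 + 21\right)\right) = \left(W + g\right) + \left(g W^{3} + \left(26 + 21\right)\right) = \left(W + g\right) + \left(g W^{3} + 47\right) = \left(W + g\right) + \left(47 + g W^{3}\right) = 47 + W + g + g W^{3}$)
$\frac{1}{d{\left(-787,-487 \right)} + z{\left(D,2591 \right)}} = \frac{1}{3141 + \left(47 + 2591 + 1064 + 1064 \cdot 2591^{3}\right)} = \frac{1}{3141 + \left(47 + 2591 + 1064 + 1064 \cdot 17394111071\right)} = \frac{1}{3141 + \left(47 + 2591 + 1064 + 18507334179544\right)} = \frac{1}{3141 + 18507334183246} = \frac{1}{18507334186387}$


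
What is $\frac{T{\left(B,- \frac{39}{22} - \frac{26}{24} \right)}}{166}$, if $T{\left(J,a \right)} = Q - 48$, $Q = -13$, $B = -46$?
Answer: $- \frac{61}{166} \approx -0.36747$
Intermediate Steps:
$T{\left(J,a \right)} = -61$ ($T{\left(J,a \right)} = -13 - 48 = -61$)
$\frac{T{\left(B,- \frac{39}{22} - \frac{26}{24} \right)}}{166} = - \frac{61}{166}$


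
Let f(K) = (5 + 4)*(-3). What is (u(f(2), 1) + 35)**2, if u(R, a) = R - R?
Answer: 1225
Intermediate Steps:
f(K) = -27 (f(K) = 9*(-3) = -27)
u(R, a) = 0
(u(f(2), 1) + 35)**2 = (0 + 35)**2 = 35**2 = 1225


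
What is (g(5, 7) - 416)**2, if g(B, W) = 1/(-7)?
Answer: 8485569/49 ≈ 1.7318e+5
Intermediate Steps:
g(B, W) = -1/7
(g(5, 7) - 416)**2 = (-1/7 - 416)**2 = (-2913/7)**2 = 8485569/49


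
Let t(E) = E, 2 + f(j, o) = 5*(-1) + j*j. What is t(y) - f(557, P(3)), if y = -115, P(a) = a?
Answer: -310357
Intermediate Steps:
f(j, o) = -7 + j² (f(j, o) = -2 + (5*(-1) + j*j) = -2 + (-5 + j²) = -7 + j²)
t(y) - f(557, P(3)) = -115 - (-7 + 557²) = -115 - (-7 + 310249) = -115 - 1*310242 = -115 - 310242 = -310357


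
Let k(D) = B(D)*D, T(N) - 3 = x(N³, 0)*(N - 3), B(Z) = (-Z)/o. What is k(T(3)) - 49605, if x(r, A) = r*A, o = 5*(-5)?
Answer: -1240116/25 ≈ -49605.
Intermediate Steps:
o = -25
B(Z) = Z/25 (B(Z) = -Z/(-25) = -Z*(-1/25) = Z/25)
x(r, A) = A*r
T(N) = 3 (T(N) = 3 + (0*N³)*(N - 3) = 3 + 0*(-3 + N) = 3 + 0 = 3)
k(D) = D²/25 (k(D) = (D/25)*D = D²/25)
k(T(3)) - 49605 = (1/25)*3² - 49605 = (1/25)*9 - 49605 = 9/25 - 49605 = -1240116/25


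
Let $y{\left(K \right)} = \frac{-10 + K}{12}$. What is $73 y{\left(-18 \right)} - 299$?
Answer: $- \frac{1408}{3} \approx -469.33$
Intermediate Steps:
$y{\left(K \right)} = - \frac{5}{6} + \frac{K}{12}$ ($y{\left(K \right)} = \left(-10 + K\right) \frac{1}{12} = - \frac{5}{6} + \frac{K}{12}$)
$73 y{\left(-18 \right)} - 299 = 73 \left(- \frac{5}{6} + \frac{1}{12} \left(-18\right)\right) - 299 = 73 \left(- \frac{5}{6} - \frac{3}{2}\right) - 299 = 73 \left(- \frac{7}{3}\right) - 299 = - \frac{511}{3} - 299 = - \frac{1408}{3}$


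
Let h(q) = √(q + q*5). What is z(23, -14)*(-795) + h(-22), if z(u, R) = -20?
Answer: 15900 + 2*I*√33 ≈ 15900.0 + 11.489*I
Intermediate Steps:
h(q) = √6*√q (h(q) = √(q + 5*q) = √(6*q) = √6*√q)
z(23, -14)*(-795) + h(-22) = -20*(-795) + √6*√(-22) = 15900 + √6*(I*√22) = 15900 + 2*I*√33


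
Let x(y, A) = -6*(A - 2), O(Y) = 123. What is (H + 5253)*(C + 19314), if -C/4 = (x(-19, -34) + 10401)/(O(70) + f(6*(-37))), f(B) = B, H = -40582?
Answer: -23017479422/33 ≈ -6.9750e+8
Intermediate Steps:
x(y, A) = 12 - 6*A (x(y, A) = -6*(-2 + A) = 12 - 6*A)
C = 14156/33 (C = -4*((12 - 6*(-34)) + 10401)/(123 + 6*(-37)) = -4*((12 + 204) + 10401)/(123 - 222) = -4*(216 + 10401)/(-99) = -42468*(-1)/99 = -4*(-3539/33) = 14156/33 ≈ 428.97)
(H + 5253)*(C + 19314) = (-40582 + 5253)*(14156/33 + 19314) = -35329*651518/33 = -23017479422/33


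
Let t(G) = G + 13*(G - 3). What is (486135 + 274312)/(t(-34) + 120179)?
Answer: 760447/119664 ≈ 6.3549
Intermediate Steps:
t(G) = -39 + 14*G (t(G) = G + 13*(-3 + G) = G + (-39 + 13*G) = -39 + 14*G)
(486135 + 274312)/(t(-34) + 120179) = (486135 + 274312)/((-39 + 14*(-34)) + 120179) = 760447/((-39 - 476) + 120179) = 760447/(-515 + 120179) = 760447/119664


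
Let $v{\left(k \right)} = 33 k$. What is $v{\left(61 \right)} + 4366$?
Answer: $6379$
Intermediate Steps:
$v{\left(61 \right)} + 4366 = 33 \cdot 61 + 4366 = 2013 + 4366 = 6379$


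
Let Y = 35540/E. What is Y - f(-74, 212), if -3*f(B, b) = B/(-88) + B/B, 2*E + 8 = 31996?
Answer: 90709/31988 ≈ 2.8357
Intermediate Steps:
E = 15994 (E = -4 + (½)*31996 = -4 + 15998 = 15994)
f(B, b) = -⅓ + B/264 (f(B, b) = -(B/(-88) + B/B)/3 = -(B*(-1/88) + 1)/3 = -(-B/88 + 1)/3 = -(1 - B/88)/3 = -⅓ + B/264)
Y = 17770/7997 (Y = 35540/15994 = 35540*(1/15994) = 17770/7997 ≈ 2.2221)
Y - f(-74, 212) = 17770/7997 - (-⅓ + (1/264)*(-74)) = 17770/7997 - (-⅓ - 37/132) = 17770/7997 - 1*(-27/44) = 17770/7997 + 27/44 = 90709/31988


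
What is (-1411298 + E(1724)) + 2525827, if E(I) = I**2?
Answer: 4086705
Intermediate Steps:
(-1411298 + E(1724)) + 2525827 = (-1411298 + 1724**2) + 2525827 = (-1411298 + 2972176) + 2525827 = 1560878 + 2525827 = 4086705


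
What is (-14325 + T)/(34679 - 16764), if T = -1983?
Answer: -16308/17915 ≈ -0.91030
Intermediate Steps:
(-14325 + T)/(34679 - 16764) = (-14325 - 1983)/(34679 - 16764) = -16308/17915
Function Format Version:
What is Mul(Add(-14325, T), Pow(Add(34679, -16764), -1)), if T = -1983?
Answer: Rational(-16308, 17915) ≈ -0.91030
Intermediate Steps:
Mul(Add(-14325, T), Pow(Add(34679, -16764), -1)) = Mul(Add(-14325, -1983), Pow(Add(34679, -16764), -1)) = Mul(-16308, Pow(17915, -1)) = Mul(-16308, Rational(1, 17915)) = Rational(-16308, 17915)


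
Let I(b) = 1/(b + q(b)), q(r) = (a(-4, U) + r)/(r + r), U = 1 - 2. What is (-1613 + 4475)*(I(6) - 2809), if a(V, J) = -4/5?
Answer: -1551510234/193 ≈ -8.0389e+6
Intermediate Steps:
U = -1
a(V, J) = -⅘ (a(V, J) = -4*⅕ = -⅘)
q(r) = (-⅘ + r)/(2*r) (q(r) = (-⅘ + r)/(r + r) = (-⅘ + r)/((2*r)) = (-⅘ + r)*(1/(2*r)) = (-⅘ + r)/(2*r))
I(b) = 1/(b + (-4 + 5*b)/(10*b))
(-1613 + 4475)*(I(6) - 2809) = (-1613 + 4475)*(10*6/(-4 + 5*6 + 10*6²) - 2809) = 2862*(10*6/(-4 + 30 + 10*36) - 2809) = 2862*(10*6/(-4 + 30 + 360) - 2809) = 2862*(10*6/386 - 2809) = 2862*(10*6*(1/386) - 2809) = 2862*(30/193 - 2809) = 2862*(-542107/193) = -1551510234/193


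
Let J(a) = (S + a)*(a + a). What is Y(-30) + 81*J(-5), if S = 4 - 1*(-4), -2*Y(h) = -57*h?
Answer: -3285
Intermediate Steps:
Y(h) = 57*h/2 (Y(h) = -(-57)*h/2 = 57*h/2)
S = 8 (S = 4 + 4 = 8)
J(a) = 2*a*(8 + a) (J(a) = (8 + a)*(a + a) = (8 + a)*(2*a) = 2*a*(8 + a))
Y(-30) + 81*J(-5) = (57/2)*(-30) + 81*(2*(-5)*(8 - 5)) = -855 + 81*(2*(-5)*3) = -855 + 81*(-30) = -855 - 2430 = -3285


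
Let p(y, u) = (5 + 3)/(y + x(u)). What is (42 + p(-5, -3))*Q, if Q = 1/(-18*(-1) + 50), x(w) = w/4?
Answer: 467/782 ≈ 0.59719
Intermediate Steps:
x(w) = w/4 (x(w) = w*(¼) = w/4)
p(y, u) = 8/(y + u/4) (p(y, u) = (5 + 3)/(y + u/4) = 8/(y + u/4))
Q = 1/68 (Q = 1/(18 + 50) = 1/68 ≈ 0.014706)
(42 + p(-5, -3))*Q = (42 + 32/(-3 + 4*(-5)))*(1/68) = (42 + 32/(-3 - 20))*(1/68) = (42 + 32/(-23))*(1/68) = (42 + 32*(-1/23))*(1/68) = (42 - 32/23)*(1/68) = (934/23)*(1/68) = 467/782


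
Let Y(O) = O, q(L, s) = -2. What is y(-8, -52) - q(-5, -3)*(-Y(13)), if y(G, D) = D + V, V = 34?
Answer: -44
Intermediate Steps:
y(G, D) = 34 + D (y(G, D) = D + 34 = 34 + D)
y(-8, -52) - q(-5, -3)*(-Y(13)) = (34 - 52) - (-2)*(-1*13) = -18 - (-2)*(-13) = -18 - 1*26 = -18 - 26 = -44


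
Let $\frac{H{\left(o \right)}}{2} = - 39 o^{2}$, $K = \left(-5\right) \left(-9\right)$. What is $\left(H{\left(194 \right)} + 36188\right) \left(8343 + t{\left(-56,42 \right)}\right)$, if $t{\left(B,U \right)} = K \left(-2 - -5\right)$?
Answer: $-24581282760$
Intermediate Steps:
$K = 45$
$t{\left(B,U \right)} = 135$ ($t{\left(B,U \right)} = 45 \left(-2 - -5\right) = 45 \left(-2 + 5\right) = 45 \cdot 3 = 135$)
$H{\left(o \right)} = - 78 o^{2}$ ($H{\left(o \right)} = 2 \left(- 39 o^{2}\right) = - 78 o^{2}$)
$\left(H{\left(194 \right)} + 36188\right) \left(8343 + t{\left(-56,42 \right)}\right) = \left(- 78 \cdot 194^{2} + 36188\right) \left(8343 + 135\right) = \left(\left(-78\right) 37636 + 36188\right) 8478 = \left(-2935608 + 36188\right) 8478 = \left(-2899420\right) 8478 = -24581282760$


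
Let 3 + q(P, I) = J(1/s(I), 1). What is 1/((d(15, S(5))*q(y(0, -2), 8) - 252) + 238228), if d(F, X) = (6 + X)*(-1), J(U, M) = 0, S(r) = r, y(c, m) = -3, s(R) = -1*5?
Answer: 1/238009 ≈ 4.2015e-6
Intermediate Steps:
s(R) = -5
q(P, I) = -3 (q(P, I) = -3 + 0 = -3)
d(F, X) = -6 - X
1/((d(15, S(5))*q(y(0, -2), 8) - 252) + 238228) = 1/(((-6 - 1*5)*(-3) - 252) + 238228) = 1/(((-6 - 5)*(-3) - 252) + 238228) = 1/((-11*(-3) - 252) + 238228) = 1/((33 - 252) + 238228) = 1/(-219 + 238228) = 1/238009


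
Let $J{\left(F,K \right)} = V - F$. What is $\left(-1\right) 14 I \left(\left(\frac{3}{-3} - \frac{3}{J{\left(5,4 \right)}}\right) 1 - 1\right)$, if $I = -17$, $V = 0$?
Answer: $- \frac{1666}{5} \approx -333.2$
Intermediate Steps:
$J{\left(F,K \right)} = - F$ ($J{\left(F,K \right)} = 0 - F = - F$)
$\left(-1\right) 14 I \left(\left(\frac{3}{-3} - \frac{3}{J{\left(5,4 \right)}}\right) 1 - 1\right) = \left(-1\right) 14 \left(-17\right) \left(\left(\frac{3}{-3} - \frac{3}{\left(-1\right) 5}\right) 1 - 1\right) = \left(-14\right) \left(-17\right) \left(\left(3 \left(- \frac{1}{3}\right) - \frac{3}{-5}\right) 1 - 1\right) = 238 \left(\left(-1 - - \frac{3}{5}\right) 1 - 1\right) = 238 \left(\left(-1 + \frac{3}{5}\right) 1 - 1\right) = 238 \left(\left(- \frac{2}{5}\right) 1 - 1\right) = 238 \left(- \frac{2}{5} - 1\right) = 238 \left(- \frac{7}{5}\right) = - \frac{1666}{5}$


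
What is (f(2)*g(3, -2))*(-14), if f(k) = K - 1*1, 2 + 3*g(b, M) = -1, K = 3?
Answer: 28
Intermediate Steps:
g(b, M) = -1 (g(b, M) = -⅔ + (⅓)*(-1) = -⅔ - ⅓ = -1)
f(k) = 2 (f(k) = 3 - 1*1 = 3 - 1 = 2)
(f(2)*g(3, -2))*(-14) = (2*(-1))*(-14) = -2*(-14) = 28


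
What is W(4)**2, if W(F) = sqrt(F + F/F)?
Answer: 5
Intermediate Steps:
W(F) = sqrt(1 + F) (W(F) = sqrt(F + 1) = sqrt(1 + F))
W(4)**2 = (sqrt(1 + 4))**2 = (sqrt(5))**2 = 5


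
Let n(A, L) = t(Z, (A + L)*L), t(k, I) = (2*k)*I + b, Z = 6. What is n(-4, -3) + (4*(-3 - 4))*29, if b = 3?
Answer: -557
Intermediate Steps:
t(k, I) = 3 + 2*I*k (t(k, I) = (2*k)*I + 3 = 2*I*k + 3 = 3 + 2*I*k)
n(A, L) = 3 + 12*L*(A + L) (n(A, L) = 3 + 2*((A + L)*L)*6 = 3 + 2*(L*(A + L))*6 = 3 + 12*L*(A + L))
n(-4, -3) + (4*(-3 - 4))*29 = (3 + 12*(-3)*(-4 - 3)) + (4*(-3 - 4))*29 = (3 + 12*(-3)*(-7)) + (4*(-7))*29 = (3 + 252) - 28*29 = 255 - 812 = -557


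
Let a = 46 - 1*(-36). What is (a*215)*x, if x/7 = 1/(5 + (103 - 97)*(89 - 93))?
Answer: -123410/19 ≈ -6495.3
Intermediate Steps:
a = 82 (a = 46 + 36 = 82)
x = -7/19 (x = 7/(5 + (103 - 97)*(89 - 93)) = 7/(5 + 6*(-4)) = 7/(5 - 24) = 7/(-19) = 7*(-1/19) = -7/19 ≈ -0.36842)
(a*215)*x = (82*215)*(-7/19) = 17630*(-7/19) = -123410/19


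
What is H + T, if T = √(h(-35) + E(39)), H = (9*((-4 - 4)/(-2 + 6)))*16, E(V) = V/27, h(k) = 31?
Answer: -288 + 2*√73/3 ≈ -282.30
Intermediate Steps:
E(V) = V/27 (E(V) = V*(1/27) = V/27)
H = -288 (H = (9*(-8/4))*16 = (9*(-8*¼))*16 = (9*(-2))*16 = -18*16 = -288)
T = 2*√73/3 (T = √(31 + (1/27)*39) = √(31 + 13/9) = √(292/9) = 2*√73/3 ≈ 5.6960)
H + T = -288 + 2*√73/3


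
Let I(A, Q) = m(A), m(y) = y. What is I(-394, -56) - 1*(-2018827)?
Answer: 2018433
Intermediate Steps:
I(A, Q) = A
I(-394, -56) - 1*(-2018827) = -394 - 1*(-2018827) = -394 + 2018827 = 2018433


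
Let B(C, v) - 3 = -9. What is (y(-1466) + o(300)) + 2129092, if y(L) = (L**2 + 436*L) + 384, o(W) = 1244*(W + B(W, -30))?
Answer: 4005192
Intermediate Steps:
B(C, v) = -6 (B(C, v) = 3 - 9 = -6)
o(W) = -7464 + 1244*W (o(W) = 1244*(W - 6) = 1244*(-6 + W) = -7464 + 1244*W)
y(L) = 384 + L**2 + 436*L
(y(-1466) + o(300)) + 2129092 = ((384 + (-1466)**2 + 436*(-1466)) + (-7464 + 1244*300)) + 2129092 = ((384 + 2149156 - 639176) + (-7464 + 373200)) + 2129092 = (1510364 + 365736) + 2129092 = 1876100 + 2129092 = 4005192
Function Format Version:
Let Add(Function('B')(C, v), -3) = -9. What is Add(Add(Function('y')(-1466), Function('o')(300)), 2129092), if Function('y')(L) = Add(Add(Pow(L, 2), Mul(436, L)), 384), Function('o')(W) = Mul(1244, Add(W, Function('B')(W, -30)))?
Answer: 4005192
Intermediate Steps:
Function('B')(C, v) = -6 (Function('B')(C, v) = Add(3, -9) = -6)
Function('o')(W) = Add(-7464, Mul(1244, W)) (Function('o')(W) = Mul(1244, Add(W, -6)) = Mul(1244, Add(-6, W)) = Add(-7464, Mul(1244, W)))
Function('y')(L) = Add(384, Pow(L, 2), Mul(436, L))
Add(Add(Function('y')(-1466), Function('o')(300)), 2129092) = Add(Add(Add(384, Pow(-1466, 2), Mul(436, -1466)), Add(-7464, Mul(1244, 300))), 2129092) = Add(Add(Add(384, 2149156, -639176), Add(-7464, 373200)), 2129092) = Add(Add(1510364, 365736), 2129092) = Add(1876100, 2129092) = 4005192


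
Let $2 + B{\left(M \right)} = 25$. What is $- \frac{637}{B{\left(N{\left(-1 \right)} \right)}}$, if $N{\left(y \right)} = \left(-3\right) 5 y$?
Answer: $- \frac{637}{23} \approx -27.696$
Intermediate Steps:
$N{\left(y \right)} = - 15 y$
$B{\left(M \right)} = 23$ ($B{\left(M \right)} = -2 + 25 = 23$)
$- \frac{637}{B{\left(N{\left(-1 \right)} \right)}} = - \frac{637}{23}$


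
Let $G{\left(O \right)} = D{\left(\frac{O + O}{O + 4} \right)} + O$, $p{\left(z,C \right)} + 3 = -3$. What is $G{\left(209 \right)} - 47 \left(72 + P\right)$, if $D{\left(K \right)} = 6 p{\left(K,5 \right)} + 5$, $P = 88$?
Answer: $-7342$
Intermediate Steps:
$p{\left(z,C \right)} = -6$ ($p{\left(z,C \right)} = -3 - 3 = -6$)
$D{\left(K \right)} = -31$ ($D{\left(K \right)} = 6 \left(-6\right) + 5 = -36 + 5 = -31$)
$G{\left(O \right)} = -31 + O$
$G{\left(209 \right)} - 47 \left(72 + P\right) = \left(-31 + 209\right) - 47 \left(72 + 88\right) = 178 - 47 \cdot 160 = 178 - 7520 = -7342$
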